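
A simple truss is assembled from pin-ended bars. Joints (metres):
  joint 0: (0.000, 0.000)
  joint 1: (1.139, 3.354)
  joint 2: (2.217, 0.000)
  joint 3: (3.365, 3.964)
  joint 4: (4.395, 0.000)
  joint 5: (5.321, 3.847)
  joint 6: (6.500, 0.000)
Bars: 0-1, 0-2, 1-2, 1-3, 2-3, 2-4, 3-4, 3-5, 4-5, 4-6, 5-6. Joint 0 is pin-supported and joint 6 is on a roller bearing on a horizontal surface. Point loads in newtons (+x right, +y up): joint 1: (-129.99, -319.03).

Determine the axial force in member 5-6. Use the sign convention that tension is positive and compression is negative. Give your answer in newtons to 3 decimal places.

N=7 nodes, M=11 members, R=3 reactions → 2N=14, M+R=14
member 0 (0-1): L=3.5421, (cx,cy)=(0.3216,0.9469)
member 1 (0-2): L=2.2170, (cx,cy)=(1.0000,0.0000)
member 2 (1-2): L=3.5230, (cx,cy)=(0.3060,-0.9520)
member 3 (1-3): L=2.3081, (cx,cy)=(0.9644,0.2643)
member 4 (2-3): L=4.1269, (cx,cy)=(0.2782,0.9605)
member 5 (2-4): L=2.1780, (cx,cy)=(1.0000,0.0000)
member 6 (3-4): L=4.0956, (cx,cy)=(0.2515,-0.9679)
member 7 (3-5): L=1.9595, (cx,cy)=(0.9982,-0.0597)
member 8 (4-5): L=3.9569, (cx,cy)=(0.2340,0.9722)
member 9 (4-6): L=2.1050, (cx,cy)=(1.0000,0.0000)
member 10 (5-6): L=4.0236, (cx,cy)=(0.2930,-0.9561)
solve A·x = −loads:
  F[0-1] = -348.7217 N (compression)
  F[0-2] = -17.8556 N (compression)
  F[1-2] = +15.5075 N (tension)
  F[1-3] = +13.5938 N (tension)
  F[2-3] = -15.3703 N (compression)
  F[2-4] = -8.8348 N (compression)
  F[3-4] = +11.1695 N (tension)
  F[3-5] = +6.0365 N (tension)
  F[4-5] = -11.1193 N (compression)
  F[4-6] = -3.4236 N (compression)
  F[5-6] = +11.6838 N (tension)
  Rx@0 = +129.9900 N
  Ry@0 = +330.2010 N
  Ry@6 = -11.1710 N

11.684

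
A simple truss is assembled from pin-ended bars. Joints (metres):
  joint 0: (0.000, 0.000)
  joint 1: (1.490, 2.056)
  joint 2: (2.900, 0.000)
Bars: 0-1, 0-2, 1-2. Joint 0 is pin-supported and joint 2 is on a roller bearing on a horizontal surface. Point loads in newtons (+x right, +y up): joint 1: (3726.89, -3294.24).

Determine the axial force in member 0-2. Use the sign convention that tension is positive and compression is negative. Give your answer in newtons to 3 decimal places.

2972.792

N=3 nodes, M=3 members, R=3 reactions → 2N=6, M+R=6
member 0 (0-1): L=2.5391, (cx,cy)=(0.5868,0.8097)
member 1 (0-2): L=2.9000, (cx,cy)=(1.0000,0.0000)
member 2 (1-2): L=2.4930, (cx,cy)=(0.5656,-0.8247)
solve A·x = −loads:
  F[0-1] = +1285.0748 N (tension)
  F[0-2] = +2972.7918 N (tension)
  F[1-2] = -5256.2280 N (compression)
  Rx@0 = -3726.8900 N
  Ry@0 = -1040.5543 N
  Ry@2 = +4334.7943 N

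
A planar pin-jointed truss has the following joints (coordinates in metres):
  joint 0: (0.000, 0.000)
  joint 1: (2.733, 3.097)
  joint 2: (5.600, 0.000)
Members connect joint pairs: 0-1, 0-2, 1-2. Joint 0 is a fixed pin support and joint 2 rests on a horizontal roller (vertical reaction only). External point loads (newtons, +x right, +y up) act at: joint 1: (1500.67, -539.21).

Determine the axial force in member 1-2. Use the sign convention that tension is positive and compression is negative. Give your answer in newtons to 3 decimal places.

-1489.551

N=3 nodes, M=3 members, R=3 reactions → 2N=6, M+R=6
member 0 (0-1): L=4.1305, (cx,cy)=(0.6617,0.7498)
member 1 (0-2): L=5.6000, (cx,cy)=(1.0000,0.0000)
member 2 (1-2): L=4.2203, (cx,cy)=(0.6793,-0.7338)
solve A·x = −loads:
  F[0-1] = +738.6919 N (tension)
  F[0-2] = +1011.9000 N (tension)
  F[1-2] = -1489.5505 N (compression)
  Rx@0 = -1500.6700 N
  Ry@0 = -553.8678 N
  Ry@2 = +1093.0778 N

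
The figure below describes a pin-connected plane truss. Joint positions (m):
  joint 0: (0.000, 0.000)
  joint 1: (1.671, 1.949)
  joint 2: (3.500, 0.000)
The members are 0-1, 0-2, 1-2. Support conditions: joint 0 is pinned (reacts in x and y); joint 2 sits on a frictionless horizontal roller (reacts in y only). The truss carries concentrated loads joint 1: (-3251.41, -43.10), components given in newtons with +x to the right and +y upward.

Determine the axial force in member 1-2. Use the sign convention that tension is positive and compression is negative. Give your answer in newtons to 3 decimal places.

2454.740

N=3 nodes, M=3 members, R=3 reactions → 2N=6, M+R=6
member 0 (0-1): L=2.5673, (cx,cy)=(0.6509,0.7592)
member 1 (0-2): L=3.5000, (cx,cy)=(1.0000,0.0000)
member 2 (1-2): L=2.6728, (cx,cy)=(0.6843,-0.7292)
solve A·x = −loads:
  F[0-1] = -2414.5893 N (compression)
  F[0-2] = -1679.7837 N (compression)
  F[1-2] = +2454.7405 N (tension)
  Rx@0 = +3251.4100 N
  Ry@0 = +1833.0937 N
  Ry@2 = -1789.9937 N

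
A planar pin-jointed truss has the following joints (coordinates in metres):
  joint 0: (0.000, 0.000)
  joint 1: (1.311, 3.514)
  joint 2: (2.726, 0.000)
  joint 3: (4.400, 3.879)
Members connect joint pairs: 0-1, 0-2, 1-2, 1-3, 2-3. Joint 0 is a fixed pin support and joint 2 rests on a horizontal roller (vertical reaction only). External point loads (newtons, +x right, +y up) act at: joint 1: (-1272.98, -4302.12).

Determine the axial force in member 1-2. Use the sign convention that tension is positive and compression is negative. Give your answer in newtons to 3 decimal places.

N=4 nodes, M=5 members, R=3 reactions → 2N=8, M+R=8
member 0 (0-1): L=3.7506, (cx,cy)=(0.3495,0.9369)
member 1 (0-2): L=2.7260, (cx,cy)=(1.0000,0.0000)
member 2 (1-2): L=3.7882, (cx,cy)=(0.3735,-0.9276)
member 3 (1-3): L=3.1105, (cx,cy)=(0.9931,0.1173)
member 4 (2-3): L=4.2248, (cx,cy)=(0.3962,0.9182)
solve A·x = −loads:
  F[0-1] = -4134.9159 N (compression)
  F[0-2] = +172.3596 N (tension)
  F[1-2] = -461.4359 N (compression)
  F[1-3] = +0.0000 N (tension)
  F[2-3] = +0.0000 N (tension)
  Rx@0 = +1272.9800 N
  Ry@0 = +3874.0835 N
  Ry@2 = +428.0365 N

-461.436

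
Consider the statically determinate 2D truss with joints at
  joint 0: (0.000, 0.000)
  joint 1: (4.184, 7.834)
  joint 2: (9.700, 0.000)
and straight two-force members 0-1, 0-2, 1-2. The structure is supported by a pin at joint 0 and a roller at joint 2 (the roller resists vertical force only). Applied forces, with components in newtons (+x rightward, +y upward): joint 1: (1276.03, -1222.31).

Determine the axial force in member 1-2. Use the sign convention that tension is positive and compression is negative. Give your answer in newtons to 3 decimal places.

N=3 nodes, M=3 members, R=3 reactions → 2N=6, M+R=6
member 0 (0-1): L=8.8813, (cx,cy)=(0.4711,0.8821)
member 1 (0-2): L=9.7000, (cx,cy)=(1.0000,0.0000)
member 2 (1-2): L=9.5811, (cx,cy)=(0.5757,-0.8176)
solve A·x = −loads:
  F[0-1] = +380.3291 N (tension)
  F[0-2] = +1096.8560 N (tension)
  F[1-2] = -1905.2042 N (compression)
  Rx@0 = -1276.0300 N
  Ry@0 = -335.4801 N
  Ry@2 = +1557.7901 N

-1905.204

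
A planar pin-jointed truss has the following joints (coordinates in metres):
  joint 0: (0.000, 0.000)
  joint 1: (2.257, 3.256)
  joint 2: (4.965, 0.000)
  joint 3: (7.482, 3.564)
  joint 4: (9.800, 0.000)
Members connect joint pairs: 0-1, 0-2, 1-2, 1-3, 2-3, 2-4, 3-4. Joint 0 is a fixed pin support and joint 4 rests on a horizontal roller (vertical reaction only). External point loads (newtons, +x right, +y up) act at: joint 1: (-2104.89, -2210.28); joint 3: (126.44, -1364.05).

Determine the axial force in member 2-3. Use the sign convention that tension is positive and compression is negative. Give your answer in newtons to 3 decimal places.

-562.082

N=5 nodes, M=7 members, R=3 reactions → 2N=10, M+R=10
member 0 (0-1): L=3.9618, (cx,cy)=(0.5697,0.8219)
member 1 (0-2): L=4.9650, (cx,cy)=(1.0000,0.0000)
member 2 (1-2): L=4.2349, (cx,cy)=(0.6394,-0.7688)
member 3 (1-3): L=5.2341, (cx,cy)=(0.9983,0.0588)
member 4 (2-3): L=4.3632, (cx,cy)=(0.5769,0.8168)
member 5 (2-4): L=4.8350, (cx,cy)=(1.0000,0.0000)
member 6 (3-4): L=4.2515, (cx,cy)=(0.5452,-0.8383)
solve A·x = −loads:
  F[0-1] = -3257.5478 N (compression)
  F[0-2] = -122.6396 N (compression)
  F[1-2] = +597.1694 N (tension)
  F[1-3] = -133.0054 N (compression)
  F[2-3] = -562.0820 N (compression)
  F[2-4] = +583.4644 N (tension)
  F[3-4] = -1070.1452 N (compression)
  Rx@0 = +1978.4500 N
  Ry@0 = +2677.2347 N
  Ry@4 = +897.0953 N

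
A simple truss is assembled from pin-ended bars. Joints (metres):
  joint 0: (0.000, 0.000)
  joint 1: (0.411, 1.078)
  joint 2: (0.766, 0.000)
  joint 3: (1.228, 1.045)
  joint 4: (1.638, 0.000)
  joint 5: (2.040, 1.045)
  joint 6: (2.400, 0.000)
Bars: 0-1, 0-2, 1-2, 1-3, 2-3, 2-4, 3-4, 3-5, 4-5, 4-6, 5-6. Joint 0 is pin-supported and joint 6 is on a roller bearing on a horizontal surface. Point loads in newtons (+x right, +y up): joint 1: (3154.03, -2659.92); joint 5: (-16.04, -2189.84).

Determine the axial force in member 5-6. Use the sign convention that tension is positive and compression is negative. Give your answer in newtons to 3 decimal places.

N=7 nodes, M=11 members, R=3 reactions → 2N=14, M+R=14
member 0 (0-1): L=1.1537, (cx,cy)=(0.3562,0.9344)
member 1 (0-2): L=0.7660, (cx,cy)=(1.0000,0.0000)
member 2 (1-2): L=1.1349, (cx,cy)=(0.3128,-0.9498)
member 3 (1-3): L=0.8177, (cx,cy)=(0.9992,-0.0404)
member 4 (2-3): L=1.1426, (cx,cy)=(0.4044,0.9146)
member 5 (2-4): L=0.8720, (cx,cy)=(1.0000,0.0000)
member 6 (3-4): L=1.1226, (cx,cy)=(0.3652,-0.9309)
member 7 (3-5): L=0.8120, (cx,cy)=(1.0000,0.0000)
member 8 (4-5): L=1.1197, (cx,cy)=(0.3590,0.9333)
member 9 (4-6): L=0.7620, (cx,cy)=(1.0000,0.0000)
member 10 (5-6): L=1.1053, (cx,cy)=(0.3257,-0.9455)
solve A·x = −loads:
  F[0-1] = -1202.0481 N (compression)
  F[0-2] = +3566.2168 N (tension)
  F[1-2] = -1485.3395 N (compression)
  F[1-3] = -3120.2005 N (compression)
  F[2-3] = +1542.5356 N (tension)
  F[2-4] = +2477.8923 N (tension)
  F[3-4] = -1650.7826 N (compression)
  F[3-5] = -1891.0022 N (compression)
  F[4-5] = +1646.5222 N (tension)
  F[4-6] = +1283.7966 N (tension)
  F[5-6] = -3941.5105 N (compression)
  Rx@0 = -3137.9900 N
  Ry@0 = +1123.1836 N
  Ry@6 = +3726.5764 N

-3941.511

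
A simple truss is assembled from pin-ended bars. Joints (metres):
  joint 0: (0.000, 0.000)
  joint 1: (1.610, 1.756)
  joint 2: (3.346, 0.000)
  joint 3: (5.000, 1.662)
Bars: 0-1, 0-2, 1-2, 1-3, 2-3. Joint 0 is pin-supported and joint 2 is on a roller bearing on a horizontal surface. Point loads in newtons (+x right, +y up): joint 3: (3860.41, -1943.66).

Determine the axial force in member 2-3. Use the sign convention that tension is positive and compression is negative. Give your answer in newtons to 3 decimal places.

-2521.542

N=4 nodes, M=5 members, R=3 reactions → 2N=8, M+R=8
member 0 (0-1): L=2.3824, (cx,cy)=(0.6758,0.7371)
member 1 (0-2): L=3.3460, (cx,cy)=(1.0000,0.0000)
member 2 (1-2): L=2.4693, (cx,cy)=(0.7030,-0.7111)
member 3 (1-3): L=3.3913, (cx,cy)=(0.9996,-0.0277)
member 4 (2-3): L=2.3448, (cx,cy)=(0.7054,0.7088)
solve A·x = −loads:
  F[0-1] = +3904.9894 N (tension)
  F[0-2] = +1221.4156 N (tension)
  F[1-2] = -4267.3034 N (compression)
  F[1-3] = +5641.2699 N (tension)
  F[2-3] = -2521.5416 N (compression)
  Rx@0 = -3860.4100 N
  Ry@0 = -2878.3070 N
  Ry@2 = +4821.9670 N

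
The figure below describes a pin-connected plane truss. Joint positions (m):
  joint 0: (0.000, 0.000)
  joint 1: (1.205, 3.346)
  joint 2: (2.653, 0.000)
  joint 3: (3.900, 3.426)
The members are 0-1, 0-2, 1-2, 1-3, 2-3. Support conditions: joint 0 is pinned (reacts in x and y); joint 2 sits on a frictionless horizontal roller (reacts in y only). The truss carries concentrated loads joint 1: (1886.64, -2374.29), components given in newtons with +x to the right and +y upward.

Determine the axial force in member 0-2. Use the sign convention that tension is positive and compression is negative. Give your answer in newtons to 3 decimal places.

1496.410

N=4 nodes, M=5 members, R=3 reactions → 2N=8, M+R=8
member 0 (0-1): L=3.5564, (cx,cy)=(0.3388,0.9408)
member 1 (0-2): L=2.6530, (cx,cy)=(1.0000,0.0000)
member 2 (1-2): L=3.6459, (cx,cy)=(0.3972,-0.9177)
member 3 (1-3): L=2.6962, (cx,cy)=(0.9996,0.0297)
member 4 (2-3): L=3.6459, (cx,cy)=(0.3420,0.9397)
solve A·x = −loads:
  F[0-1] = +1151.7008 N (tension)
  F[0-2] = +1496.4104 N (tension)
  F[1-2] = -3767.7682 N (compression)
  F[1-3] = -0.0000 N (compression)
  F[2-3] = +0.0000 N (tension)
  Rx@0 = -1886.6400 N
  Ry@0 = -1083.5754 N
  Ry@2 = +3457.8654 N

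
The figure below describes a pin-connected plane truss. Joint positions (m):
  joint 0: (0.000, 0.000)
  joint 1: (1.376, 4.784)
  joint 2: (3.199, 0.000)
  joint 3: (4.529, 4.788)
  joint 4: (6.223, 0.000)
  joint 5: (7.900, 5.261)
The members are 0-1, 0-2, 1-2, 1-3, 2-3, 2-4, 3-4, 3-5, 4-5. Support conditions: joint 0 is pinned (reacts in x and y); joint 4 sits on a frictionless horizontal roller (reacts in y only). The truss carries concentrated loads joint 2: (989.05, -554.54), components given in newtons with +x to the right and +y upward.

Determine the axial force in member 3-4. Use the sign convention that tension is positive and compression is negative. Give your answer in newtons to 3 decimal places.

-302.383

N=6 nodes, M=9 members, R=3 reactions → 2N=12, M+R=12
member 0 (0-1): L=4.9780, (cx,cy)=(0.2764,0.9610)
member 1 (0-2): L=3.1990, (cx,cy)=(1.0000,0.0000)
member 2 (1-2): L=5.1196, (cx,cy)=(0.3561,-0.9345)
member 3 (1-3): L=3.1530, (cx,cy)=(1.0000,0.0013)
member 4 (2-3): L=4.9693, (cx,cy)=(0.2676,0.9635)
member 5 (2-4): L=3.0240, (cx,cy)=(1.0000,0.0000)
member 6 (3-4): L=5.0788, (cx,cy)=(0.3335,-0.9427)
member 7 (3-5): L=3.4040, (cx,cy)=(0.9903,0.1390)
member 8 (4-5): L=5.5218, (cx,cy)=(0.3037,0.9528)
solve A·x = −loads:
  F[0-1] = -280.3978 N (compression)
  F[0-2] = +1066.5572 N (tension)
  F[1-2] = +288.1301 N (tension)
  F[1-3] = -180.1061 N (compression)
  F[2-3] = +296.0980 N (tension)
  F[2-4] = +100.8571 N (tension)
  F[3-4] = -302.3830 N (compression)
  F[3-5] = -0.0000 N (compression)
  F[4-5] = -0.0000 N (compression)
  Rx@0 = -989.0500 N
  Ry@0 = +269.4728 N
  Ry@4 = +285.0672 N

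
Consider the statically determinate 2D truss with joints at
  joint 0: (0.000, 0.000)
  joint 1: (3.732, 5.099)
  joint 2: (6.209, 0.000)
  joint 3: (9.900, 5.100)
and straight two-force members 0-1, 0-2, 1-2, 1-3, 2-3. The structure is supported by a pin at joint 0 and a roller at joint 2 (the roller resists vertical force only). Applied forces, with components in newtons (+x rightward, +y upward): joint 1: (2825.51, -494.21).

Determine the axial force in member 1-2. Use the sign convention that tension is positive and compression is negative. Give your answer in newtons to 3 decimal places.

N=4 nodes, M=5 members, R=3 reactions → 2N=8, M+R=8
member 0 (0-1): L=6.3188, (cx,cy)=(0.5906,0.8070)
member 1 (0-2): L=6.2090, (cx,cy)=(1.0000,0.0000)
member 2 (1-2): L=5.6688, (cx,cy)=(0.4370,-0.8995)
member 3 (1-3): L=6.1680, (cx,cy)=(1.0000,0.0002)
member 4 (2-3): L=6.2955, (cx,cy)=(0.5863,0.8101)
solve A·x = −loads:
  F[0-1] = +2631.1656 N (tension)
  F[0-2] = +1271.5026 N (tension)
  F[1-2] = -2909.9306 N (compression)
  F[1-3] = +0.0000 N (tension)
  F[2-3] = -0.0000 N (compression)
  Rx@0 = -2825.5100 N
  Ry@0 = -2123.2271 N
  Ry@2 = +2617.4371 N

-2909.931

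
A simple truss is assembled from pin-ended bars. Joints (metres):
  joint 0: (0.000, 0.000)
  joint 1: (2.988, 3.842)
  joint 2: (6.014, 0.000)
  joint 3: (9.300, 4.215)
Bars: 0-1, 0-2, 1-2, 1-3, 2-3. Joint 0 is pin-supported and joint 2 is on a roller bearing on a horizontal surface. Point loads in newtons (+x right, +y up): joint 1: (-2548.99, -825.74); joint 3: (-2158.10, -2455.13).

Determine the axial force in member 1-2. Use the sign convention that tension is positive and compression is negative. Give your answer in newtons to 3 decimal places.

N=4 nodes, M=5 members, R=3 reactions → 2N=8, M+R=8
member 0 (0-1): L=4.8671, (cx,cy)=(0.6139,0.7894)
member 1 (0-2): L=6.0140, (cx,cy)=(1.0000,0.0000)
member 2 (1-2): L=4.8906, (cx,cy)=(0.6187,-0.7856)
member 3 (1-3): L=6.3230, (cx,cy)=(0.9983,0.0590)
member 4 (2-3): L=5.3445, (cx,cy)=(0.6148,0.7887)
solve A·x = −loads:
  F[0-1] = -2805.9635 N (compression)
  F[0-2] = -2984.4748 N (compression)
  F[1-2] = +1749.1157 N (tension)
  F[1-3] = -256.3233 N (compression)
  F[2-3] = -3093.8807 N (compression)
  Rx@0 = +4707.0900 N
  Ry@0 = +2214.9556 N
  Ry@2 = +1065.9144 N

1749.116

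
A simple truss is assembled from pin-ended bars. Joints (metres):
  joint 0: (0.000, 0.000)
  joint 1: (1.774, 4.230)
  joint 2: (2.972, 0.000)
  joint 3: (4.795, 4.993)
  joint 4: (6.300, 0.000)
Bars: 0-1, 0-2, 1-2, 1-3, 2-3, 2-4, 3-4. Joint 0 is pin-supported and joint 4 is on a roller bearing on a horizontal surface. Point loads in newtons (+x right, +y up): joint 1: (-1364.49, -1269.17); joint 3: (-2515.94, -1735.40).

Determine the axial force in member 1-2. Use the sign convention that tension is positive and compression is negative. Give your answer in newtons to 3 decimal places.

N=5 nodes, M=7 members, R=3 reactions → 2N=10, M+R=10
member 0 (0-1): L=4.5869, (cx,cy)=(0.3868,0.9222)
member 1 (0-2): L=2.9720, (cx,cy)=(1.0000,0.0000)
member 2 (1-2): L=4.3964, (cx,cy)=(0.2725,-0.9622)
member 3 (1-3): L=3.1159, (cx,cy)=(0.9696,0.2449)
member 4 (2-3): L=5.3154, (cx,cy)=(0.3430,0.9393)
member 5 (2-4): L=3.3280, (cx,cy)=(1.0000,0.0000)
member 6 (3-4): L=5.2149, (cx,cy)=(0.2886,-0.9575)
solve A·x = −loads:
  F[0-1] = -4593.9789 N (compression)
  F[0-2] = -2103.7059 N (compression)
  F[1-2] = +2777.1728 N (tension)
  F[1-3] = -1205.7148 N (compression)
  F[2-3] = -2844.6070 N (compression)
  F[2-4] = -371.3294 N (compression)
  F[3-4] = +1286.6724 N (tension)
  Rx@0 = +3880.4300 N
  Ry@0 = +4236.4955 N
  Ry@4 = -1231.9255 N

2777.173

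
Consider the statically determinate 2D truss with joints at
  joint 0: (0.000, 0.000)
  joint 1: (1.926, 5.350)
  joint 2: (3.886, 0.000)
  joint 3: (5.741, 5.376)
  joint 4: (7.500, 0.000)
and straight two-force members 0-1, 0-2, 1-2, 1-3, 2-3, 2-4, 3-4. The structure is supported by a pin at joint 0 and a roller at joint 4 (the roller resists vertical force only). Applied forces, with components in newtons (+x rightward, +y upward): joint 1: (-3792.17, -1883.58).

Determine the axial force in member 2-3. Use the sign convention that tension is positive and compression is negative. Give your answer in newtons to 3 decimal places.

-2360.691

N=5 nodes, M=7 members, R=3 reactions → 2N=10, M+R=10
member 0 (0-1): L=5.6861, (cx,cy)=(0.3387,0.9409)
member 1 (0-2): L=3.8860, (cx,cy)=(1.0000,0.0000)
member 2 (1-2): L=5.6977, (cx,cy)=(0.3440,-0.9390)
member 3 (1-3): L=3.8151, (cx,cy)=(1.0000,0.0068)
member 4 (2-3): L=5.6870, (cx,cy)=(0.3262,0.9453)
member 5 (2-4): L=3.6140, (cx,cy)=(1.0000,0.0000)
member 6 (3-4): L=5.6565, (cx,cy)=(0.3110,-0.9504)
solve A·x = −loads:
  F[0-1] = -4362.8577 N (compression)
  F[0-2] = -2314.3851 N (compression)
  F[1-2] = +2376.6225 N (tension)
  F[1-3] = +1496.8694 N (tension)
  F[2-3] = -2360.6911 N (compression)
  F[2-4] = -726.8236 N (compression)
  F[3-4] = +2337.2617 N (tension)
  Rx@0 = +3792.1700 N
  Ry@0 = +4104.9579 N
  Ry@4 = -2221.3779 N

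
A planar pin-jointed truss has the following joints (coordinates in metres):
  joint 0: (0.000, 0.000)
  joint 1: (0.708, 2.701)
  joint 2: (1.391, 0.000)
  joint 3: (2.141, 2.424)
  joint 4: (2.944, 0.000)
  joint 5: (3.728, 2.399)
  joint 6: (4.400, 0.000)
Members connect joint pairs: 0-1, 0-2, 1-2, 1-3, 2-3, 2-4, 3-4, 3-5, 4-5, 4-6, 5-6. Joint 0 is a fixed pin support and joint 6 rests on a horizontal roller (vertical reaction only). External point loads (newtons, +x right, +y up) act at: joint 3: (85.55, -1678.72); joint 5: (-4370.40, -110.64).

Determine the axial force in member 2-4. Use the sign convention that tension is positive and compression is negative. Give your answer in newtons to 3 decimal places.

N=7 nodes, M=11 members, R=3 reactions → 2N=14, M+R=14
member 0 (0-1): L=2.7923, (cx,cy)=(0.2536,0.9673)
member 1 (0-2): L=1.3910, (cx,cy)=(1.0000,0.0000)
member 2 (1-2): L=2.7860, (cx,cy)=(0.2452,-0.9695)
member 3 (1-3): L=1.4595, (cx,cy)=(0.9818,-0.1898)
member 4 (2-3): L=2.5374, (cx,cy)=(0.2956,0.9553)
member 5 (2-4): L=1.5530, (cx,cy)=(1.0000,0.0000)
member 6 (3-4): L=2.5535, (cx,cy)=(0.3145,-0.9493)
member 7 (3-5): L=1.5872, (cx,cy)=(0.9999,-0.0158)
member 8 (4-5): L=2.5239, (cx,cy)=(0.3106,0.9505)
member 9 (4-6): L=1.4560, (cx,cy)=(1.0000,0.0000)
member 10 (5-6): L=2.4913, (cx,cy)=(0.2697,-0.9629)
solve A·x = −loads:
  F[0-1] = -3323.0978 N (compression)
  F[0-2] = -3442.2490 N (compression)
  F[1-2] = +3662.7136 N (tension)
  F[1-3] = -1772.7450 N (compression)
  F[2-3] = -3717.0292 N (compression)
  F[2-4] = -1445.6412 N (compression)
  F[3-4] = +1675.1317 N (tension)
  F[3-5] = -3451.9572 N (compression)
  F[4-5] = -1672.9112 N (compression)
  F[4-6] = -399.2052 N (compression)
  F[5-6] = +1479.9951 N (tension)
  Rx@0 = +4284.8500 N
  Ry@0 = +3214.4989 N
  Ry@6 = -1425.1389 N

-1445.641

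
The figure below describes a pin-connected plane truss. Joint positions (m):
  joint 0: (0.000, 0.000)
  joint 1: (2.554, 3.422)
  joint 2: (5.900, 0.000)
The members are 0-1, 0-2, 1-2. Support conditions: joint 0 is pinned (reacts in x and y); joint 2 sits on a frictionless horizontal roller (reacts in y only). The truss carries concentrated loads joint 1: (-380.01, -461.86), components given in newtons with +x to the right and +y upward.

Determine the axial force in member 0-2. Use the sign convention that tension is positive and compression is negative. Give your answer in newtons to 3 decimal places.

N=3 nodes, M=3 members, R=3 reactions → 2N=6, M+R=6
member 0 (0-1): L=4.2700, (cx,cy)=(0.5981,0.8014)
member 1 (0-2): L=5.9000, (cx,cy)=(1.0000,0.0000)
member 2 (1-2): L=4.7860, (cx,cy)=(0.6991,-0.7150)
solve A·x = −loads:
  F[0-1] = -601.8635 N (compression)
  F[0-2] = -20.0205 N (compression)
  F[1-2] = +28.6366 N (tension)
  Rx@0 = +380.0100 N
  Ry@0 = +482.3352 N
  Ry@2 = -20.4752 N

-20.020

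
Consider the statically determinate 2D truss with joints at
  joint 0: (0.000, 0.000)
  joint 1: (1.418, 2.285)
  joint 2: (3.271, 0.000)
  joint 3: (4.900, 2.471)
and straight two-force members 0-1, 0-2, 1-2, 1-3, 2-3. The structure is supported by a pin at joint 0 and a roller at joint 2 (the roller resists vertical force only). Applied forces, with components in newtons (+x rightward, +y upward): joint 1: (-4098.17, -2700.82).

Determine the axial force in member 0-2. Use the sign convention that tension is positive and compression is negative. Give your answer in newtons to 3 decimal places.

-1372.118

N=4 nodes, M=5 members, R=3 reactions → 2N=8, M+R=8
member 0 (0-1): L=2.6892, (cx,cy)=(0.5273,0.8497)
member 1 (0-2): L=3.2710, (cx,cy)=(1.0000,0.0000)
member 2 (1-2): L=2.9419, (cx,cy)=(0.6299,-0.7767)
member 3 (1-3): L=3.4870, (cx,cy)=(0.9986,0.0533)
member 4 (2-3): L=2.9596, (cx,cy)=(0.5504,0.8349)
solve A·x = −loads:
  F[0-1] = -5169.9411 N (compression)
  F[0-2] = -1372.1179 N (compression)
  F[1-2] = +2178.4389 N (tension)
  F[1-3] = -0.0000 N (compression)
  F[2-3] = +0.0000 N (tension)
  Rx@0 = +4098.1700 N
  Ry@0 = +4392.8272 N
  Ry@2 = -1692.0072 N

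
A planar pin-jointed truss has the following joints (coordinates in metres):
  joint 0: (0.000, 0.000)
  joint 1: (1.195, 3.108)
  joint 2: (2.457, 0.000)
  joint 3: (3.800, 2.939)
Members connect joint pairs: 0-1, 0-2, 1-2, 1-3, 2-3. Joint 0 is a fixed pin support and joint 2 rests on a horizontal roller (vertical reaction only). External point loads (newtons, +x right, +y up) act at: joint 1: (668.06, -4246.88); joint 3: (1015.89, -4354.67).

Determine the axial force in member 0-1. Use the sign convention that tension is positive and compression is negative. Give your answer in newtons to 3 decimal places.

N=4 nodes, M=5 members, R=3 reactions → 2N=8, M+R=8
member 0 (0-1): L=3.3298, (cx,cy)=(0.3589,0.9334)
member 1 (0-2): L=2.4570, (cx,cy)=(1.0000,0.0000)
member 2 (1-2): L=3.3544, (cx,cy)=(0.3762,-0.9265)
member 3 (1-3): L=2.6105, (cx,cy)=(0.9979,-0.0647)
member 4 (2-3): L=3.2313, (cx,cy)=(0.4156,0.9095)
solve A·x = −loads:
  F[0-1] = +2420.4114 N (tension)
  F[0-2] = +815.3165 N (tension)
  F[1-2] = -7226.3499 N (compression)
  F[1-3] = +2925.3868 N (tension)
  F[2-3] = -4579.5591 N (compression)
  Rx@0 = -1683.9500 N
  Ry@0 = -2259.1740 N
  Ry@2 = +10860.7240 N

2420.411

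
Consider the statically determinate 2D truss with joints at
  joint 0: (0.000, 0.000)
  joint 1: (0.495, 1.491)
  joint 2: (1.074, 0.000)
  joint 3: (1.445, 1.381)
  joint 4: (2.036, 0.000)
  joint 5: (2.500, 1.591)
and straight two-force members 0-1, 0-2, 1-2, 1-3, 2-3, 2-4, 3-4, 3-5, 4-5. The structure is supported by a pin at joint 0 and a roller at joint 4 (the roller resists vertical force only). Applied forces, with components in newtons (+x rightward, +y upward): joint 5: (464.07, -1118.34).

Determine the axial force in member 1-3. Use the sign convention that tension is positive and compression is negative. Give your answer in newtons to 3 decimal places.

N=6 nodes, M=9 members, R=3 reactions → 2N=12, M+R=12
member 0 (0-1): L=1.5710, (cx,cy)=(0.3151,0.9491)
member 1 (0-2): L=1.0740, (cx,cy)=(1.0000,0.0000)
member 2 (1-2): L=1.5995, (cx,cy)=(0.3620,-0.9322)
member 3 (1-3): L=0.9563, (cx,cy)=(0.9934,-0.1150)
member 4 (2-3): L=1.4300, (cx,cy)=(0.2594,0.9658)
member 5 (2-4): L=0.9620, (cx,cy)=(1.0000,0.0000)
member 6 (3-4): L=1.5021, (cx,cy)=(0.3934,-0.9194)
member 7 (3-5): L=1.0757, (cx,cy)=(0.9808,0.1952)
member 8 (4-5): L=1.6573, (cx,cy)=(0.2800,0.9600)
solve A·x = −loads:
  F[0-1] = +650.6485 N (tension)
  F[0-2] = +259.0625 N (tension)
  F[1-2] = -720.2853 N (compression)
  F[1-3] = +468.8580 N (tension)
  F[2-3] = +695.2429 N (tension)
  F[2-4] = -182.0547 N (compression)
  F[3-4] = -490.0387 N (compression)
  F[3-5] = +855.3825 N (tension)
  F[4-5] = -1338.8756 N (compression)
  Rx@0 = -464.0700 N
  Ry@0 = -617.5074 N
  Ry@4 = +1735.8474 N

468.858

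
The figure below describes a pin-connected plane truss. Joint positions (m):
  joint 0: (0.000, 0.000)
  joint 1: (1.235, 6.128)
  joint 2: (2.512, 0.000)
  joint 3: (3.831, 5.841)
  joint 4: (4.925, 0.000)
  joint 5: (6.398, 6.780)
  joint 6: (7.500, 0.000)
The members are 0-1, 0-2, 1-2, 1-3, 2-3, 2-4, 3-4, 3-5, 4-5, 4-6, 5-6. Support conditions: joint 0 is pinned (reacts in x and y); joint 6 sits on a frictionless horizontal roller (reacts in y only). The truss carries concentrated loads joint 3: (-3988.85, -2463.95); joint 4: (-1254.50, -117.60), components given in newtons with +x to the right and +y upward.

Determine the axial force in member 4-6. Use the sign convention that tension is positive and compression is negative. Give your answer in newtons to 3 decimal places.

-287.805

N=7 nodes, M=11 members, R=3 reactions → 2N=14, M+R=14
member 0 (0-1): L=6.2512, (cx,cy)=(0.1976,0.9803)
member 1 (0-2): L=2.5120, (cx,cy)=(1.0000,0.0000)
member 2 (1-2): L=6.2596, (cx,cy)=(0.2040,-0.9790)
member 3 (1-3): L=2.6118, (cx,cy)=(0.9939,-0.1099)
member 4 (2-3): L=5.9881, (cx,cy)=(0.2203,0.9754)
member 5 (2-4): L=2.4130, (cx,cy)=(1.0000,0.0000)
member 6 (3-4): L=5.9426, (cx,cy)=(0.1841,-0.9829)
member 7 (3-5): L=2.7334, (cx,cy)=(0.9391,0.3435)
member 8 (4-5): L=6.9382, (cx,cy)=(0.2123,0.9772)
member 9 (4-6): L=2.5750, (cx,cy)=(1.0000,0.0000)
member 10 (5-6): L=6.8690, (cx,cy)=(0.1604,-0.9870)
solve A·x = −loads:
  F[0-1] = -4439.7625 N (compression)
  F[0-2] = -4366.2225 N (compression)
  F[1-2] = +4651.9789 N (tension)
  F[1-3] = -1837.2818 N (compression)
  F[2-3] = -4668.8191 N (compression)
  F[2-4] = -2388.7882 N (compression)
  F[3-4] = +2193.0262 N (tension)
  F[3-5] = +777.9052 N (tension)
  F[4-5] = -2085.4852 N (compression)
  F[4-6] = -287.8051 N (compression)
  F[5-6] = +1793.9437 N (tension)
  Rx@0 = +5243.3500 N
  Ry@0 = +4352.2567 N
  Ry@6 = -1770.7067 N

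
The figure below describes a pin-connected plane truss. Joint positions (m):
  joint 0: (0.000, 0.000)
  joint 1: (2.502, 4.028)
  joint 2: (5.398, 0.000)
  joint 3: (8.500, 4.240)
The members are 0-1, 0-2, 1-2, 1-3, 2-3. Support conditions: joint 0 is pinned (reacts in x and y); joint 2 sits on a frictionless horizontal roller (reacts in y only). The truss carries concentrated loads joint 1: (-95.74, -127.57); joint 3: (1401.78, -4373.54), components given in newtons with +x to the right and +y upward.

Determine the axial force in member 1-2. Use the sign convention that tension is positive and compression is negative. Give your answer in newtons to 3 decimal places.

N=4 nodes, M=5 members, R=3 reactions → 2N=8, M+R=8
member 0 (0-1): L=4.7418, (cx,cy)=(0.5276,0.8495)
member 1 (0-2): L=5.3980, (cx,cy)=(1.0000,0.0000)
member 2 (1-2): L=4.9610, (cx,cy)=(0.5838,-0.8119)
member 3 (1-3): L=6.0017, (cx,cy)=(0.9994,0.0353)
member 4 (2-3): L=5.2536, (cx,cy)=(0.5905,0.8071)
solve A·x = −loads:
  F[0-1] = +4090.1893 N (tension)
  F[0-2] = -852.1333 N (compression)
  F[1-2] = -4230.7522 N (compression)
  F[1-3] = +4726.5744 N (tension)
  F[2-3] = -5625.9014 N (compression)
  Rx@0 = -1306.0400 N
  Ry@0 = -3474.4692 N
  Ry@2 = +7975.5792 N

-4230.752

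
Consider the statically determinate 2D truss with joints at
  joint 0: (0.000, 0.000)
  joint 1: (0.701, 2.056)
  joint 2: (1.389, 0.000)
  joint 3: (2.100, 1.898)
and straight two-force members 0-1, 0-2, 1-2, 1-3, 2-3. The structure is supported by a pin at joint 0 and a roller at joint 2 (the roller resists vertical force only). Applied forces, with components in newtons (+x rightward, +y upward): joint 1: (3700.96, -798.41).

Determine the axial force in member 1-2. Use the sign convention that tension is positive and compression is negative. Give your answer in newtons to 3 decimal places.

N=4 nodes, M=5 members, R=3 reactions → 2N=8, M+R=8
member 0 (0-1): L=2.1722, (cx,cy)=(0.3227,0.9465)
member 1 (0-2): L=1.3890, (cx,cy)=(1.0000,0.0000)
member 2 (1-2): L=2.1681, (cx,cy)=(0.3173,-0.9483)
member 3 (1-3): L=1.4079, (cx,cy)=(0.9937,-0.1122)
member 4 (2-3): L=2.0268, (cx,cy)=(0.3508,0.9365)
solve A·x = −loads:
  F[0-1] = +5370.0074 N (tension)
  F[0-2] = +1967.9973 N (tension)
  F[1-2] = -6201.6486 N (compression)
  F[1-3] = -0.0000 N (tension)
  F[2-3] = +0.0000 N (tension)
  Rx@0 = -3700.9600 N
  Ry@0 = -5082.6981 N
  Ry@2 = +5881.1081 N

-6201.649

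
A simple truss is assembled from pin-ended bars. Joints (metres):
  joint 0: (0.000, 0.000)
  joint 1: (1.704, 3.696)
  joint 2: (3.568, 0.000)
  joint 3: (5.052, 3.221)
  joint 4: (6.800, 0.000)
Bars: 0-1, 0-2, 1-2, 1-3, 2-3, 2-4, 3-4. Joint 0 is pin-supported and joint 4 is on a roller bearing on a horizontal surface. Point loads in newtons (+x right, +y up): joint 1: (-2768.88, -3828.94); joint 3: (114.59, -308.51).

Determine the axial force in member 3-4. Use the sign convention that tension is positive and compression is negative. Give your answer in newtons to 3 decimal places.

298.091

N=5 nodes, M=7 members, R=3 reactions → 2N=10, M+R=10
member 0 (0-1): L=4.0699, (cx,cy)=(0.4187,0.9081)
member 1 (0-2): L=3.5680, (cx,cy)=(1.0000,0.0000)
member 2 (1-2): L=4.1394, (cx,cy)=(0.4503,-0.8929)
member 3 (1-3): L=3.3815, (cx,cy)=(0.9901,-0.1405)
member 4 (2-3): L=3.5464, (cx,cy)=(0.4185,0.9082)
member 5 (2-4): L=3.2320, (cx,cy)=(1.0000,0.0000)
member 6 (3-4): L=3.6647, (cx,cy)=(0.4770,-0.8789)
solve A·x = −loads:
  F[0-1] = -4844.5022 N (compression)
  F[0-2] = -625.9735 N (compression)
  F[1-2] = +561.4540 N (tension)
  F[1-3] = +492.6233 N (tension)
  F[2-3] = -551.9563 N (compression)
  F[2-4] = -142.1828 N (compression)
  F[3-4] = +298.0913 N (tension)
  Rx@0 = +2654.2900 N
  Ry@0 = +4399.4470 N
  Ry@4 = -261.9970 N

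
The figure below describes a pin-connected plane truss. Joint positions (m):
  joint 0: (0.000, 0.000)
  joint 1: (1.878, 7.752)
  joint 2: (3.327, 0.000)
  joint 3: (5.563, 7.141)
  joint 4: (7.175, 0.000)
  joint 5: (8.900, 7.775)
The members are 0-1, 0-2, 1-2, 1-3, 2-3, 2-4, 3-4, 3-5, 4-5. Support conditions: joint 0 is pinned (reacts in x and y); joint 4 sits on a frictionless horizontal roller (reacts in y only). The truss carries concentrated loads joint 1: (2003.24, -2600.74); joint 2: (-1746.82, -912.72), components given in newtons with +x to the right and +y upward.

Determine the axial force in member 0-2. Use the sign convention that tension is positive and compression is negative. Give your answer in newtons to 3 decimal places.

315.817

N=6 nodes, M=9 members, R=3 reactions → 2N=12, M+R=12
member 0 (0-1): L=7.9762, (cx,cy)=(0.2354,0.9719)
member 1 (0-2): L=3.3270, (cx,cy)=(1.0000,0.0000)
member 2 (1-2): L=7.8863, (cx,cy)=(0.1837,-0.9830)
member 3 (1-3): L=3.7353, (cx,cy)=(0.9865,-0.1636)
member 4 (2-3): L=7.4829, (cx,cy)=(0.2988,0.9543)
member 5 (2-4): L=3.8480, (cx,cy)=(1.0000,0.0000)
member 6 (3-4): L=7.3207, (cx,cy)=(0.2202,-0.9755)
member 7 (3-5): L=3.3967, (cx,cy)=(0.9824,0.1867)
member 8 (4-5): L=7.9641, (cx,cy)=(0.2166,0.9763)
solve A·x = −loads:
  F[0-1] = -252.2698 N (compression)
  F[0-2] = +315.8168 N (tension)
  F[1-2] = -2113.9528 N (compression)
  F[1-3] = -1697.0828 N (compression)
  F[2-3] = +3133.8668 N (tension)
  F[2-4] = +737.7778 N (tension)
  F[3-4] = -3350.5202 N (compression)
  F[3-5] = -0.0000 N (compression)
  F[4-5] = +0.0000 N (tension)
  Rx@0 = -256.4200 N
  Ry@0 = +245.1777 N
  Ry@4 = +3268.2823 N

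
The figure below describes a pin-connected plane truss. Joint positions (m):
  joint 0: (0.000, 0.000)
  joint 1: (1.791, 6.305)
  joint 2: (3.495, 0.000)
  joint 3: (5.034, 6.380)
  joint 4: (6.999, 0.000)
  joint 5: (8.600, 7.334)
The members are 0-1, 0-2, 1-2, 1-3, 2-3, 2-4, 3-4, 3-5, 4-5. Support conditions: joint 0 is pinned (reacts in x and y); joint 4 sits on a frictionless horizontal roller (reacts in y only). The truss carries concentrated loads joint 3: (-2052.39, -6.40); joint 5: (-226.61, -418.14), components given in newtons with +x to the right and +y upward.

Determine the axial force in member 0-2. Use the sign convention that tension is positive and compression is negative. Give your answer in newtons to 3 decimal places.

N=6 nodes, M=9 members, R=3 reactions → 2N=12, M+R=12
member 0 (0-1): L=6.5544, (cx,cy)=(0.2732,0.9619)
member 1 (0-2): L=3.4950, (cx,cy)=(1.0000,0.0000)
member 2 (1-2): L=6.5312, (cx,cy)=(0.2609,-0.9654)
member 3 (1-3): L=3.2439, (cx,cy)=(0.9997,0.0231)
member 4 (2-3): L=6.5630, (cx,cy)=(0.2345,0.9721)
member 5 (2-4): L=3.5040, (cx,cy)=(1.0000,0.0000)
member 6 (3-4): L=6.6757, (cx,cy)=(0.2943,-0.9557)
member 7 (3-5): L=3.6914, (cx,cy)=(0.9660,0.2584)
member 8 (4-5): L=7.5067, (cx,cy)=(0.2133,0.9770)
solve A·x = −loads:
  F[0-1] = -2094.1771 N (compression)
  F[0-2] = -1706.7665 N (compression)
  F[1-2] = +2060.1676 N (tension)
  F[1-3] = -1110.0307 N (compression)
  F[2-3] = -2045.8595 N (compression)
  F[2-4] = -689.5191 N (compression)
  F[3-4] = +2060.9325 N (tension)
  F[3-5] = -148.7787 N (compression)
  F[4-5] = -388.6315 N (compression)
  Rx@0 = +2279.0000 N
  Ry@0 = +2014.4792 N
  Ry@4 = -1589.9392 N

-1706.767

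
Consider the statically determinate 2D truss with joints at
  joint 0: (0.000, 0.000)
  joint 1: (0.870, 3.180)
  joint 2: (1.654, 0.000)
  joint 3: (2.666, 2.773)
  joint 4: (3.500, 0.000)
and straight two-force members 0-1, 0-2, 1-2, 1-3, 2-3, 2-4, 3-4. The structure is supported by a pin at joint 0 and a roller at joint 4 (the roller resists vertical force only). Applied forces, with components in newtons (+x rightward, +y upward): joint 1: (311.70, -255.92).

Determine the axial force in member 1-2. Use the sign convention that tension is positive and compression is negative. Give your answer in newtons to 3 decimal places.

-307.430

N=5 nodes, M=7 members, R=3 reactions → 2N=10, M+R=10
member 0 (0-1): L=3.2969, (cx,cy)=(0.2639,0.9646)
member 1 (0-2): L=1.6540, (cx,cy)=(1.0000,0.0000)
member 2 (1-2): L=3.2752, (cx,cy)=(0.2394,-0.9709)
member 3 (1-3): L=1.8415, (cx,cy)=(0.9753,-0.2210)
member 4 (2-3): L=2.9519, (cx,cy)=(0.3428,0.9394)
member 5 (2-4): L=1.8460, (cx,cy)=(1.0000,0.0000)
member 6 (3-4): L=2.8957, (cx,cy)=(0.2880,-0.9576)
solve A·x = −loads:
  F[0-1] = +94.2365 N (tension)
  F[0-2] = +286.8322 N (tension)
  F[1-2] = -307.4302 N (compression)
  F[1-3] = -218.6485 N (compression)
  F[2-3] = +317.7489 N (tension)
  F[2-4] = +104.3075 N (tension)
  F[3-4] = -362.1622 N (compression)
  Rx@0 = -311.7000 N
  Ry@0 = -90.8961 N
  Ry@4 = +346.8161 N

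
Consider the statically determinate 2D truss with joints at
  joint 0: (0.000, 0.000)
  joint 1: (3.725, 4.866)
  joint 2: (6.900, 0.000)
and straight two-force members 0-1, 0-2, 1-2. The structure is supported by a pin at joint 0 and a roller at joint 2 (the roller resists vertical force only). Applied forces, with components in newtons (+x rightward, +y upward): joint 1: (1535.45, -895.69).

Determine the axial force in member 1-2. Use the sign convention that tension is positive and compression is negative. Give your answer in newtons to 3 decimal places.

-1870.312

N=3 nodes, M=3 members, R=3 reactions → 2N=6, M+R=6
member 0 (0-1): L=6.1281, (cx,cy)=(0.6079,0.7940)
member 1 (0-2): L=6.9000, (cx,cy)=(1.0000,0.0000)
member 2 (1-2): L=5.8102, (cx,cy)=(0.5465,-0.8375)
solve A·x = −loads:
  F[0-1] = +844.6332 N (tension)
  F[0-2] = +1022.0347 N (tension)
  F[1-2] = -1870.3118 N (compression)
  Rx@0 = -1535.4500 N
  Ry@0 = -670.6788 N
  Ry@2 = +1566.3688 N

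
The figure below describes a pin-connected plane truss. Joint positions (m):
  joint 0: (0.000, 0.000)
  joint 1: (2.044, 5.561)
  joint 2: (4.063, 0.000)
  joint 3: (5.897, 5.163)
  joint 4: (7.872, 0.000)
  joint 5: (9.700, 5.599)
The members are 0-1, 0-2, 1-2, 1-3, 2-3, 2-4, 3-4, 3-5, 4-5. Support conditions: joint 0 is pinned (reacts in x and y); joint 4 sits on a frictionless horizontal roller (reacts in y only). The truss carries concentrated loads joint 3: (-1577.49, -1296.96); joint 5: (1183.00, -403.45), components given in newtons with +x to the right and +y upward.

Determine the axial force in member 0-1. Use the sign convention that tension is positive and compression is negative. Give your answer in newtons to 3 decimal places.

-452.712

N=6 nodes, M=9 members, R=3 reactions → 2N=12, M+R=12
member 0 (0-1): L=5.9247, (cx,cy)=(0.3450,0.9386)
member 1 (0-2): L=4.0630, (cx,cy)=(1.0000,0.0000)
member 2 (1-2): L=5.9162, (cx,cy)=(0.3413,-0.9400)
member 3 (1-3): L=3.8735, (cx,cy)=(0.9947,-0.1027)
member 4 (2-3): L=5.4791, (cx,cy)=(0.3347,0.9423)
member 5 (2-4): L=3.8090, (cx,cy)=(1.0000,0.0000)
member 6 (3-4): L=5.5279, (cx,cy)=(0.3573,-0.9340)
member 7 (3-5): L=3.8279, (cx,cy)=(0.9935,0.1139)
member 8 (4-5): L=5.8899, (cx,cy)=(0.3104,0.9506)
solve A·x = −loads:
  F[0-1] = -452.7121 N (compression)
  F[0-2] = -238.3073 N (compression)
  F[1-2] = +487.5029 N (tension)
  F[1-3] = -324.2681 N (compression)
  F[2-3] = -486.2880 N (compression)
  F[2-4] = +90.8365 N (tension)
  F[3-4] = -766.0122 N (compression)
  F[3-5] = +1374.7923 N (tension)
  F[4-5] = -589.1318 N (compression)
  Rx@0 = +394.4900 N
  Ry@0 = +424.9178 N
  Ry@4 = +1275.4922 N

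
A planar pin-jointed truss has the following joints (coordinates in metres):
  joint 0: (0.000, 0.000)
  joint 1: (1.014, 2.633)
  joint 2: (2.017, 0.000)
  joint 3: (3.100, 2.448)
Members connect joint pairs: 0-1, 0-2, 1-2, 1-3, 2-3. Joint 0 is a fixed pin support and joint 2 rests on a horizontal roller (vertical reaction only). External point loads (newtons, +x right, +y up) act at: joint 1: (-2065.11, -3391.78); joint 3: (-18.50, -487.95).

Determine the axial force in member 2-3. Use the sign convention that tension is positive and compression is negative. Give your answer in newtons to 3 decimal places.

-515.150

N=4 nodes, M=5 members, R=3 reactions → 2N=8, M+R=8
member 0 (0-1): L=2.8215, (cx,cy)=(0.3594,0.9332)
member 1 (0-2): L=2.0170, (cx,cy)=(1.0000,0.0000)
member 2 (1-2): L=2.8176, (cx,cy)=(0.3560,-0.9345)
member 3 (1-3): L=2.0942, (cx,cy)=(0.9961,-0.0883)
member 4 (2-3): L=2.6769, (cx,cy)=(0.4046,0.9145)
solve A·x = −loads:
  F[0-1] = -4439.5015 N (compression)
  F[0-2] = -488.1296 N (compression)
  F[1-2] = +785.7479 N (tension)
  F[1-3] = +190.6640 N (tension)
  F[2-3] = -515.1504 N (compression)
  Rx@0 = +2083.6100 N
  Ry@0 = +4142.8994 N
  Ry@2 = -263.1694 N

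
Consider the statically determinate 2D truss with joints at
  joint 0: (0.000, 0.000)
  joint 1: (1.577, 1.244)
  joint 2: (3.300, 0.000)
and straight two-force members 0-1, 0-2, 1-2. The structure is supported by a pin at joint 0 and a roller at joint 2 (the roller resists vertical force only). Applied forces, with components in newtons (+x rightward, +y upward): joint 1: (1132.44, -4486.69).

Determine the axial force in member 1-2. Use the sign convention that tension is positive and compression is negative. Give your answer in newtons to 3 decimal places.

-4392.074

N=3 nodes, M=3 members, R=3 reactions → 2N=6, M+R=6
member 0 (0-1): L=2.0086, (cx,cy)=(0.7851,0.6193)
member 1 (0-2): L=3.3000, (cx,cy)=(1.0000,0.0000)
member 2 (1-2): L=2.1252, (cx,cy)=(0.8108,-0.5854)
solve A·x = −loads:
  F[0-1] = -3093.1444 N (compression)
  F[0-2] = +3560.9445 N (tension)
  F[1-2] = -4392.0739 N (compression)
  Rx@0 = -1132.4400 N
  Ry@0 = +1915.7005 N
  Ry@2 = +2570.9895 N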